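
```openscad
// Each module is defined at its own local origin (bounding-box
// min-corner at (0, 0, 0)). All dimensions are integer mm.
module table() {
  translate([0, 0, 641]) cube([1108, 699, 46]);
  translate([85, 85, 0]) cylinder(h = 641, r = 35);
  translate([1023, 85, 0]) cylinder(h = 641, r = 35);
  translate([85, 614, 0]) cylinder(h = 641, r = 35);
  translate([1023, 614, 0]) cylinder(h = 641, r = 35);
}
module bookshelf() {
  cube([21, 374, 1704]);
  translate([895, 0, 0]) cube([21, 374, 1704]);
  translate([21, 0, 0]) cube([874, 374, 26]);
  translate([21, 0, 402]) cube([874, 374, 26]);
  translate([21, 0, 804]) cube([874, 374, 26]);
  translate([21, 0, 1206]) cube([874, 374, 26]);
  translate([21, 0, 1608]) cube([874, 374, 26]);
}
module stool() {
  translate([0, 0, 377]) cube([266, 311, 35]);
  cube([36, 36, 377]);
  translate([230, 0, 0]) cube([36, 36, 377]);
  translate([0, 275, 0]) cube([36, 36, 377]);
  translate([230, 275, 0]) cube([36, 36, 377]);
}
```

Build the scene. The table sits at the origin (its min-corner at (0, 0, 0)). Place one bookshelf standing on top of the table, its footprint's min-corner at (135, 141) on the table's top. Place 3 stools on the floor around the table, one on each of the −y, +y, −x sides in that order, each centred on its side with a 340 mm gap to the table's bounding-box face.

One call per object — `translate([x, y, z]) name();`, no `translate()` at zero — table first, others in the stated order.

table();
translate([135, 141, 687]) bookshelf();
translate([421, -651, 0]) stool();
translate([421, 1039, 0]) stool();
translate([-606, 194, 0]) stool();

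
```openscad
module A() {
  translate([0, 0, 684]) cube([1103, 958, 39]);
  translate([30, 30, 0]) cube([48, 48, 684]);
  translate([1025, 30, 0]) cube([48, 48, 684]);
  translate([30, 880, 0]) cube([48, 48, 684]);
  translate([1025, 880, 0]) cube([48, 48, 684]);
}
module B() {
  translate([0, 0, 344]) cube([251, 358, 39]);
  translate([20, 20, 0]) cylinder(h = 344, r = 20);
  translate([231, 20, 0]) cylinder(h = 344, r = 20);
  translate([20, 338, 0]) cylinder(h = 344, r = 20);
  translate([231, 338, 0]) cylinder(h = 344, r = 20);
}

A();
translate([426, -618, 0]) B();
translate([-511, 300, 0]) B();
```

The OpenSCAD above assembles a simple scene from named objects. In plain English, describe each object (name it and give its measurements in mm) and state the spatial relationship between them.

A is a table with a 1103×958 mm rectangular top, 39 mm thick, top surface at z = 723 mm, supported by four 48×48 mm square legs, each inset 30 mm from the nearest pair of top edges, running from the floor.

B is a four-legged stool. The seat is 251×358 mm, 39 mm thick, top at z = 383 mm. It stands on four round legs, each 40 mm in diameter, from z = 0 to the seat underside, each leg's axis is inset half a diameter from the nearest pair of seat edges (so the leg's bounding box is flush with the corner).

Two stools sit around the table at the −y, −x sides.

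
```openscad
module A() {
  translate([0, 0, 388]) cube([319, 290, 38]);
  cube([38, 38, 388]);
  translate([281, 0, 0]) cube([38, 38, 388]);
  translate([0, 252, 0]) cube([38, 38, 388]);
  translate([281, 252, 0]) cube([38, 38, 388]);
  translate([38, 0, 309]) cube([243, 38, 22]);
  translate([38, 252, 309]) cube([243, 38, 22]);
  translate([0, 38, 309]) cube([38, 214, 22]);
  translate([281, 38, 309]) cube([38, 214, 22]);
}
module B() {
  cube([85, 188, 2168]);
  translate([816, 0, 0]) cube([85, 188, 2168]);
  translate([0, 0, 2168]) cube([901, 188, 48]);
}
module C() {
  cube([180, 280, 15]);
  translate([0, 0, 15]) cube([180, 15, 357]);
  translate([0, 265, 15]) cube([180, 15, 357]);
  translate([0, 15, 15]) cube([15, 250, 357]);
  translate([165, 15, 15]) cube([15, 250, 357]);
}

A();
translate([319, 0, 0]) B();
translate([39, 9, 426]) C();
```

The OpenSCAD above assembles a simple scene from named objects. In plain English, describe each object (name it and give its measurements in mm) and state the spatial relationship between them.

A is a simple wooden stool: a rectangular seat 319 mm (x) by 290 mm (y), 38 mm thick, top face at z = 426 mm, on four square legs, each 38×38 mm in cross-section. The legs rest on z = 0, each flush with a corner of the seat. Four stretchers, 38 mm wide and 22 mm tall, connect adjacent legs with their undersides at z = 309 mm, each running between the inner faces of the legs it joins and aligned with the legs' outer faces on the other axis.

B is a rectangular door frame: two vertical jambs of 85×188 mm section, 2168 mm tall, with a clear opening 731 mm wide between their inner faces. A header 48 mm tall and 188 mm deep lies on top of the jambs and spans the full outside width.

C is an open-topped rectangular box: outside dimensions 180×280×372 mm, with a uniform wall and base thickness of 15 mm. The base is a full 180×280 slab on the floor; four walls sit on top of the base. The front and back walls (the −y and +y sides) span the full width; the two side walls fit between them.

The door frame is against the stool's +x side, with their −y faces flush. The open box is on top of the stool.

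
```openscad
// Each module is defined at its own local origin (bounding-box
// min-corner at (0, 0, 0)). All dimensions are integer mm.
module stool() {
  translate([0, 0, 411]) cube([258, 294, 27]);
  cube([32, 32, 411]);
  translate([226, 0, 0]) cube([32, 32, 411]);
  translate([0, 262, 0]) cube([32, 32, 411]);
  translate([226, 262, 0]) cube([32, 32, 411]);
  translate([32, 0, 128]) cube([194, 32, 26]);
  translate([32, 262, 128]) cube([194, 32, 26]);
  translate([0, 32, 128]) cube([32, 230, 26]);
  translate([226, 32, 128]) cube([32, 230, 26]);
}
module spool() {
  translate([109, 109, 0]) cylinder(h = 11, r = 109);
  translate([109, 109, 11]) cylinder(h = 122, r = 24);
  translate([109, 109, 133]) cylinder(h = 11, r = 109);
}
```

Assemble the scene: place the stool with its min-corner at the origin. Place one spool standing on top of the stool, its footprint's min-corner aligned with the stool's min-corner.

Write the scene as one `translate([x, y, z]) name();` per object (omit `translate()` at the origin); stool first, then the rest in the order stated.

stool();
translate([0, 0, 438]) spool();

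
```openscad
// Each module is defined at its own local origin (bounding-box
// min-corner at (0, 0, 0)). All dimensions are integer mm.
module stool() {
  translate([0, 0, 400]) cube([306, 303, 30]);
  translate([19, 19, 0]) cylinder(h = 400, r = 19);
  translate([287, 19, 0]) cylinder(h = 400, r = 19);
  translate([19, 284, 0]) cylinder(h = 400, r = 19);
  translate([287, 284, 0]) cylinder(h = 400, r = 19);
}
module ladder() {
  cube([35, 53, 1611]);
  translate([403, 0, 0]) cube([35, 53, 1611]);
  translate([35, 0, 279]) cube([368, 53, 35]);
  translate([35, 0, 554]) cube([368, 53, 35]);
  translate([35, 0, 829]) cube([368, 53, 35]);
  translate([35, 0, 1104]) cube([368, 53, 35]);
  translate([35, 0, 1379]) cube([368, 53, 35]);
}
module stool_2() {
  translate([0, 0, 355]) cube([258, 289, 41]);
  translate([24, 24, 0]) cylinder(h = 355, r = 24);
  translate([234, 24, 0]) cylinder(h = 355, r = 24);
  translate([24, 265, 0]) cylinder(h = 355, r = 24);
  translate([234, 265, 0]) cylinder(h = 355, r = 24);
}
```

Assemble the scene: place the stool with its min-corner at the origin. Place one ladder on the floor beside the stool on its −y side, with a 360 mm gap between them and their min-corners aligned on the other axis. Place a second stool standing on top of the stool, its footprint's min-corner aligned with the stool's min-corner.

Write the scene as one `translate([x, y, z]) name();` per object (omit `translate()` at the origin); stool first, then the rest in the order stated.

stool();
translate([0, -413, 0]) ladder();
translate([0, 0, 430]) stool_2();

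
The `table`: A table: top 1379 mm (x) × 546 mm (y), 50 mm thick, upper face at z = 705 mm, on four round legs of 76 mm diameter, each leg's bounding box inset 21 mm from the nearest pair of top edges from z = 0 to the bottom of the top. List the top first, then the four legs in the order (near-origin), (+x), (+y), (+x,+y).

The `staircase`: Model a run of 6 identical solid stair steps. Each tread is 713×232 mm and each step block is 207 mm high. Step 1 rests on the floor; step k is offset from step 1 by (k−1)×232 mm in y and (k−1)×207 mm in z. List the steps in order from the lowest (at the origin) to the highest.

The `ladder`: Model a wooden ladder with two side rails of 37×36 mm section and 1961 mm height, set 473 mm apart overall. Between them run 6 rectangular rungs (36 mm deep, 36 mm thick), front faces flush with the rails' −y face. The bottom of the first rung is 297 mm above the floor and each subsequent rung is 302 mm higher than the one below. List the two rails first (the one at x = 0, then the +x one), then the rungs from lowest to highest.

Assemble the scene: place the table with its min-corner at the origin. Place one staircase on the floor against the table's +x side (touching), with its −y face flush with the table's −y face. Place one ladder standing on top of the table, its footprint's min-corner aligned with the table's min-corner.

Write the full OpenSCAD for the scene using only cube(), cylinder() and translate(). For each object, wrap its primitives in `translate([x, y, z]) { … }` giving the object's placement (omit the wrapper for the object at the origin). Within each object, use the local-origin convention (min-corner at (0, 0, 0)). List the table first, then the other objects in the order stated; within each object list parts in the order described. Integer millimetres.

translate([0, 0, 655]) cube([1379, 546, 50]);
translate([59, 59, 0]) cylinder(h = 655, r = 38);
translate([1320, 59, 0]) cylinder(h = 655, r = 38);
translate([59, 487, 0]) cylinder(h = 655, r = 38);
translate([1320, 487, 0]) cylinder(h = 655, r = 38);
translate([1379, 0, 0]) {
  cube([713, 232, 207]);
  translate([0, 232, 207]) cube([713, 232, 207]);
  translate([0, 464, 414]) cube([713, 232, 207]);
  translate([0, 696, 621]) cube([713, 232, 207]);
  translate([0, 928, 828]) cube([713, 232, 207]);
  translate([0, 1160, 1035]) cube([713, 232, 207]);
}
translate([0, 0, 705]) {
  cube([37, 36, 1961]);
  translate([436, 0, 0]) cube([37, 36, 1961]);
  translate([37, 0, 297]) cube([399, 36, 36]);
  translate([37, 0, 599]) cube([399, 36, 36]);
  translate([37, 0, 901]) cube([399, 36, 36]);
  translate([37, 0, 1203]) cube([399, 36, 36]);
  translate([37, 0, 1505]) cube([399, 36, 36]);
  translate([37, 0, 1807]) cube([399, 36, 36]);
}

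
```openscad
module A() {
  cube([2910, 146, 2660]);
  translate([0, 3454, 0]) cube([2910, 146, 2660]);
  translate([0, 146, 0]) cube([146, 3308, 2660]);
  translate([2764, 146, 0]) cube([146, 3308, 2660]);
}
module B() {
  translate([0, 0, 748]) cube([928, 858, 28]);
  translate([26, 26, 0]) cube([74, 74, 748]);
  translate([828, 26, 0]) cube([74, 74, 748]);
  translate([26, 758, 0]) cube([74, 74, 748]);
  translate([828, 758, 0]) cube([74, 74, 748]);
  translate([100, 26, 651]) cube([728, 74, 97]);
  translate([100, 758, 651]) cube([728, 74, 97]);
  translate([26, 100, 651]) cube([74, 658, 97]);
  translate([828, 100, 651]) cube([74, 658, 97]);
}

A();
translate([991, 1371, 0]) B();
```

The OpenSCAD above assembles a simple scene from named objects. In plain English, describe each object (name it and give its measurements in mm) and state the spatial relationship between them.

A is a box-shaped house frame (walls only): outside footprint 2910×3600 mm, wall height 2660 mm, wall thickness 146 mm. The two y-facing walls run the full x-width; the two x-facing walls fit between the inner faces of the y-facing walls.

B is a table: top 928 mm (x) × 858 mm (y), 28 mm thick, upper face at z = 776 mm, on four 74×74 mm square legs, each inset 26 mm from the nearest pair of top edges, running from z = 0 to the bottom of the top. Four apron rails, 74 mm thick and 97 mm tall, run between adjacent legs with their top edges flush with the underside of the top and their outer faces flush with the legs' outer faces.

The table sits inside the house frame, centred.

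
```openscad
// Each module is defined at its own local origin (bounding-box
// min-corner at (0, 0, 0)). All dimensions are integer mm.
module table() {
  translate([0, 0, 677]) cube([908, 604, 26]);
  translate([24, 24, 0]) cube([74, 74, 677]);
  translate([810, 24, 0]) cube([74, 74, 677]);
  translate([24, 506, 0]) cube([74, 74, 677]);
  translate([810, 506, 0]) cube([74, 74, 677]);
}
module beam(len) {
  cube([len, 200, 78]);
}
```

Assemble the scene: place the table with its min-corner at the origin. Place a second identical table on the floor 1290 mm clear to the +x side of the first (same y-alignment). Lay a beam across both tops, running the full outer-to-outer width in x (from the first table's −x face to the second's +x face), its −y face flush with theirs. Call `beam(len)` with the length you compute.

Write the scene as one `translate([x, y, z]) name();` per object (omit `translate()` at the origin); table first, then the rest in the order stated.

table();
translate([2198, 0, 0]) table();
translate([0, 0, 703]) beam(3106);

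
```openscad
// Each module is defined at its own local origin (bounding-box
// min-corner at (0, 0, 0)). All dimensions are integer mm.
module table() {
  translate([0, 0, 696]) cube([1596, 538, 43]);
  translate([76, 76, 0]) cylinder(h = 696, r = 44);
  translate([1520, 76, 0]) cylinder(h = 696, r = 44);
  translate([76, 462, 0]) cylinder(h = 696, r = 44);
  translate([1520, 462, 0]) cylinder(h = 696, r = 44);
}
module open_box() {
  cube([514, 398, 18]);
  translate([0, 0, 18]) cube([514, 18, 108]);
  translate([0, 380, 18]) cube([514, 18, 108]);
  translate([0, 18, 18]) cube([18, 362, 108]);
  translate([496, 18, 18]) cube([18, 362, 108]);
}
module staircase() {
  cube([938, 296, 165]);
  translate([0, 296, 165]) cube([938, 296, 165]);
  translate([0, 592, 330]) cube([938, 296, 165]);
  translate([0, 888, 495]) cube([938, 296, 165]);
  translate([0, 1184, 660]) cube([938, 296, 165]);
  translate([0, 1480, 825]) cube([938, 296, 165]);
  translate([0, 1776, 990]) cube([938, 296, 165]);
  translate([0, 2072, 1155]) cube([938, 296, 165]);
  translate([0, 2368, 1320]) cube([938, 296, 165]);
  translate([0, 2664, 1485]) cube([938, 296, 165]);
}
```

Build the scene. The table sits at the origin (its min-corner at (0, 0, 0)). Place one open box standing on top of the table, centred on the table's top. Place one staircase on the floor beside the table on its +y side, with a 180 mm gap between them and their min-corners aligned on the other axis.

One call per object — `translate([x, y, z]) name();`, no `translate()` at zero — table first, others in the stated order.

table();
translate([541, 70, 739]) open_box();
translate([0, 718, 0]) staircase();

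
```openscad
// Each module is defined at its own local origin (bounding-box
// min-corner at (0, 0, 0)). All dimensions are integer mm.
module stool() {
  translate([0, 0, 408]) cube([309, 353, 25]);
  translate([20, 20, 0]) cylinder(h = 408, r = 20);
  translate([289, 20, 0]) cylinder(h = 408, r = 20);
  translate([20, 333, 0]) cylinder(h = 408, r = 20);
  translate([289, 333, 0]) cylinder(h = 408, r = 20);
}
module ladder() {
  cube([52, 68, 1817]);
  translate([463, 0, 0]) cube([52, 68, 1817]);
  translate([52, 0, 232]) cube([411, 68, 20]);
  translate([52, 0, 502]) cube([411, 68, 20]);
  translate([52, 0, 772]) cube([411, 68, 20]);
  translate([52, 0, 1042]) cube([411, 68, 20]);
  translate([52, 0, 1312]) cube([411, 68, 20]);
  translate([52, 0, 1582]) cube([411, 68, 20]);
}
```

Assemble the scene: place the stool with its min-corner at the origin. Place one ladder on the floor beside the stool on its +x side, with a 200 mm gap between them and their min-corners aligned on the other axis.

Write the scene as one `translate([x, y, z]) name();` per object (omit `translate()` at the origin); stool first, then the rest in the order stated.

stool();
translate([509, 0, 0]) ladder();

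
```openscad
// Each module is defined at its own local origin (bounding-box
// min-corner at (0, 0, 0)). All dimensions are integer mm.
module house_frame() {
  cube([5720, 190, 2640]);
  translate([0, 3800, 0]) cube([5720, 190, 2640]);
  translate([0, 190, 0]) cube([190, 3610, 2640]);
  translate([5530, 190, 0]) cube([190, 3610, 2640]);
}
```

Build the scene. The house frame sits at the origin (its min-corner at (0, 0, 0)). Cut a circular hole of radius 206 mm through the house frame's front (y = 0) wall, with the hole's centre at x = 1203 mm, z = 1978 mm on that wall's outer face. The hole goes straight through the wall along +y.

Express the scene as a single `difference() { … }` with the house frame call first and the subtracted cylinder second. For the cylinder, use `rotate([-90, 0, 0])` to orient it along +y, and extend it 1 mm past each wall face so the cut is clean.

difference() {
  house_frame();
  translate([1203, -1, 1978]) rotate([-90, 0, 0]) cylinder(h = 192, r = 206);
}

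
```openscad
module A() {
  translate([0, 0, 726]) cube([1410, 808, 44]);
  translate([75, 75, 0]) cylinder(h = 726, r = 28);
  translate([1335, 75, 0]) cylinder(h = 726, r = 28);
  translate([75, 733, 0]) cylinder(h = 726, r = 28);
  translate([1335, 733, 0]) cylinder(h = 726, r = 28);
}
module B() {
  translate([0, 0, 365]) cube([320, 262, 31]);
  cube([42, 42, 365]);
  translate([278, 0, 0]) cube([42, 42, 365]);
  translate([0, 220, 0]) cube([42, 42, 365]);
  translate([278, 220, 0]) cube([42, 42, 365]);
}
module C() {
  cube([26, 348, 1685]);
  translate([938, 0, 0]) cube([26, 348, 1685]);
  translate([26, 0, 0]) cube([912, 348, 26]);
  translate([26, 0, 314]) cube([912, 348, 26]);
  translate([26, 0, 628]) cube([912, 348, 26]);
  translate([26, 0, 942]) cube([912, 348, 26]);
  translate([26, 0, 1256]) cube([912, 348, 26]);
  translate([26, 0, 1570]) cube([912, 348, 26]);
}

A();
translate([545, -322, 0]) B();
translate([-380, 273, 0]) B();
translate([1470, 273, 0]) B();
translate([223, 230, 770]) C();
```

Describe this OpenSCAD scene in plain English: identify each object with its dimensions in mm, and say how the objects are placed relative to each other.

A is a rectangular dining table. The top is 1410×808×44 mm with its upper surface at z = 770 mm. It stands on four round legs of 56 mm diameter, each leg's bounding box inset 47 mm from the nearest pair of top edges, running from the floor to the underside of the top.

B is a simple wooden stool: a rectangular seat 320 mm (x) by 262 mm (y), 31 mm thick, top face at z = 396 mm, on four square legs, each 42×42 mm in cross-section. The legs rest on z = 0, each flush with a corner of the seat.

C is an open bookshelf. Two side panels, each 26 mm thick, 348 mm deep and 1685 mm tall, stand 964 mm apart (outside-to-outside). Between them sit 6 shelves, each 26 mm thick and 348 mm deep, spanning the full gap between the sides. The bottom shelf rests on the floor (its underside at z = 0) and the clear gap between one shelf's top and the next shelf's underside is 288 mm.

Three stools sit around the table at the −y, −x, +x sides. The bookshelf is on top of the table, centred.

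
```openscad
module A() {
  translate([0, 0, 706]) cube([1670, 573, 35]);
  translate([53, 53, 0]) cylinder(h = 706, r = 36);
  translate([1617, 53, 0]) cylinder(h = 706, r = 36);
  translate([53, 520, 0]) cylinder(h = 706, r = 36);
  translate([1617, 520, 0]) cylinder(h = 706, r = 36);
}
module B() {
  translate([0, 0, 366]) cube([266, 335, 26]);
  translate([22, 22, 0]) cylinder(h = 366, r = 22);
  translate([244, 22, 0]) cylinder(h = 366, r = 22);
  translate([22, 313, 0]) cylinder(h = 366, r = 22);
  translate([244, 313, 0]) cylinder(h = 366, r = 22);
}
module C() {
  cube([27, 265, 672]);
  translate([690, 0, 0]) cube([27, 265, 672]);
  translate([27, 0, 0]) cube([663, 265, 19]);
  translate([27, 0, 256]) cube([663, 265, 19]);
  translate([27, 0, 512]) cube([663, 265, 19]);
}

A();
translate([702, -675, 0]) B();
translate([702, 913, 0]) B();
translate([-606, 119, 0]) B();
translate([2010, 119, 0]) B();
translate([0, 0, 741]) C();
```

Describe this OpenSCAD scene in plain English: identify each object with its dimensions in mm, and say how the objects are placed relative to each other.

A is a table with a 1670×573 mm rectangular top, 35 mm thick, top surface at z = 741 mm, supported by four round legs of 72 mm diameter, each leg's bounding box inset 17 mm from the nearest pair of top edges, running from the floor.

B is a four-legged stool. The seat is a 266×335×26 mm slab whose top surface is at z = 392 mm; four round legs, each 44 mm in diameter, run from the floor (z = 0) to the underside of the seat, each leg's axis is inset half a diameter from the nearest pair of seat edges (so the leg's bounding box is flush with the corner).

C is an open bookshelf. Two side panels, each 27 mm thick, 265 mm deep and 672 mm tall, stand 717 mm apart (outside-to-outside). Between them sit 3 shelves, each 19 mm thick and 265 mm deep, spanning the full gap between the sides. The bottom shelf rests on the floor (its underside at z = 0) and the clear gap between one shelf's top and the next shelf's underside is 237 mm.

Four stools sit around the table at the −y, +y, −x, +x sides. The bookshelf is on top of the table.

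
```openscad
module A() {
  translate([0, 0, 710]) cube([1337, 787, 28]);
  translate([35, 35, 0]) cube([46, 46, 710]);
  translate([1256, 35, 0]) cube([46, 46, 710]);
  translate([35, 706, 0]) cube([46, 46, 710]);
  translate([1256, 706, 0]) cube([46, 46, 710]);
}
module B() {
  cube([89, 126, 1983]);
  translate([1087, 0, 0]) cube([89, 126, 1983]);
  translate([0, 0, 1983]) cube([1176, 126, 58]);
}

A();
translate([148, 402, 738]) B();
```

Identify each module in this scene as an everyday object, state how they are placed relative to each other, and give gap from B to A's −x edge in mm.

The door frame's min-x is at 148; the table's min-x is 0; gap = 148 mm.

A is a table. B is a door frame. The door frame is on top of the table. The gap from the door frame to the table's −x edge is 148 mm.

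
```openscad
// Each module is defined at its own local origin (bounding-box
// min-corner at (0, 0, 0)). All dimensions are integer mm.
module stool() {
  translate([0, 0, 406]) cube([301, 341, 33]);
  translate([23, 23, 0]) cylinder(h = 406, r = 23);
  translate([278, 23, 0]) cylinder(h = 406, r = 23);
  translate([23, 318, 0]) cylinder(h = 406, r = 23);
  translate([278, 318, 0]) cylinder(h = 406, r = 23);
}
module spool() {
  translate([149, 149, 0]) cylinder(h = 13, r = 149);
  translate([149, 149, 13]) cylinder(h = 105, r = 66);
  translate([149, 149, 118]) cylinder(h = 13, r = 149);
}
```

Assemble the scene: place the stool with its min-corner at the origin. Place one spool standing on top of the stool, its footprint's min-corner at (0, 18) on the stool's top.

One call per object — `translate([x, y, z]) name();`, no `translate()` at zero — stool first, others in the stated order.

stool();
translate([0, 18, 439]) spool();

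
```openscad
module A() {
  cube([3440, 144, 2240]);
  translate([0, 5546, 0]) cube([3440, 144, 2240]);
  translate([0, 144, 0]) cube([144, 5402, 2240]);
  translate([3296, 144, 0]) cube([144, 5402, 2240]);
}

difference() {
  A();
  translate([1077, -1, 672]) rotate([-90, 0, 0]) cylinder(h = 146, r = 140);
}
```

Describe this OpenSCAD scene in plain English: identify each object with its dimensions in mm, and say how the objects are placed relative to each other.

A is a box-shaped house frame (walls only): outside footprint 3440×5690 mm, wall height 2240 mm, wall thickness 144 mm. The two y-facing walls run the full x-width; the two x-facing walls fit between the inner faces of the y-facing walls.

The house frame has a circular hole of radius 140 mm through its front wall, centred at (x = 1077, z = 672).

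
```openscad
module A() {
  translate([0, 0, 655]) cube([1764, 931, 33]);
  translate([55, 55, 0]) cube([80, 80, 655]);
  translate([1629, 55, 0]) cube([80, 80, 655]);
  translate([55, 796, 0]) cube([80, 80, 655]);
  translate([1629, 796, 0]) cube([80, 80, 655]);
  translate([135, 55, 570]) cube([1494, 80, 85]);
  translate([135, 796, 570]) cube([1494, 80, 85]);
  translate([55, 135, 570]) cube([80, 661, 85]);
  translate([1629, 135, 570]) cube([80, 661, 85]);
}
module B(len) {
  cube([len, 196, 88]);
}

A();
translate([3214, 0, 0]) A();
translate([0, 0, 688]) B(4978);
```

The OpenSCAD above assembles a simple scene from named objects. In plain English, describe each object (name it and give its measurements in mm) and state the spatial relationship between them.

A is a table with a 1764×931 mm rectangular top, 33 mm thick, top surface at z = 688 mm, supported by four 80×80 mm square legs, each inset 55 mm from the nearest pair of top edges, running from the floor. Four apron rails, 80 mm thick and 85 mm tall, run between adjacent legs with their top edges flush with the underside of the top and their outer faces flush with the legs' outer faces.

B is a rectangular beam 4978 mm long (x), 196 mm deep (y), 88 mm thick (z).

The beam spans the tops of two tables placed 1450 mm apart, resting at z = 688 mm.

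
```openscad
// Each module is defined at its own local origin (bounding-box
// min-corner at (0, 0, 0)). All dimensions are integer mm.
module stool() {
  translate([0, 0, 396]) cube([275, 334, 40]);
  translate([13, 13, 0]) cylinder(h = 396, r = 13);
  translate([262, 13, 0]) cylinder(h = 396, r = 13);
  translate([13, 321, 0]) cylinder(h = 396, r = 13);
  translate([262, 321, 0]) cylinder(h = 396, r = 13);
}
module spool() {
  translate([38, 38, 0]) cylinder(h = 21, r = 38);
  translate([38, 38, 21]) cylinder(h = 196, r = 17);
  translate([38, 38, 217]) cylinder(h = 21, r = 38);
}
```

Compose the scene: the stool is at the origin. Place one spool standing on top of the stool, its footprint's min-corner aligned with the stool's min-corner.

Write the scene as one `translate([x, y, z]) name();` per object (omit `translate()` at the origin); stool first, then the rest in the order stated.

stool();
translate([0, 0, 436]) spool();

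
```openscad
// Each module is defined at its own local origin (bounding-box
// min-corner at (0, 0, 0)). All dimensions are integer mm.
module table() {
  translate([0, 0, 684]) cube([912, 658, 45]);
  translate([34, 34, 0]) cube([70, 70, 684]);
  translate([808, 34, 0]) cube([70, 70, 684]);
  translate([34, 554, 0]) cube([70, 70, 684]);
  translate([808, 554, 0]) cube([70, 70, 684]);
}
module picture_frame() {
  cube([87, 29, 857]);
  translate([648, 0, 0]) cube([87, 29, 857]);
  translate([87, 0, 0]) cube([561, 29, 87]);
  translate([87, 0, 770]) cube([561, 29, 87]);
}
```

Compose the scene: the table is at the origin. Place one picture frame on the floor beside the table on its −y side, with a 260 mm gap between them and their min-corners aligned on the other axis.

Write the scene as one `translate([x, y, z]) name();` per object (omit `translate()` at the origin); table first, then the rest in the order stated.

table();
translate([0, -289, 0]) picture_frame();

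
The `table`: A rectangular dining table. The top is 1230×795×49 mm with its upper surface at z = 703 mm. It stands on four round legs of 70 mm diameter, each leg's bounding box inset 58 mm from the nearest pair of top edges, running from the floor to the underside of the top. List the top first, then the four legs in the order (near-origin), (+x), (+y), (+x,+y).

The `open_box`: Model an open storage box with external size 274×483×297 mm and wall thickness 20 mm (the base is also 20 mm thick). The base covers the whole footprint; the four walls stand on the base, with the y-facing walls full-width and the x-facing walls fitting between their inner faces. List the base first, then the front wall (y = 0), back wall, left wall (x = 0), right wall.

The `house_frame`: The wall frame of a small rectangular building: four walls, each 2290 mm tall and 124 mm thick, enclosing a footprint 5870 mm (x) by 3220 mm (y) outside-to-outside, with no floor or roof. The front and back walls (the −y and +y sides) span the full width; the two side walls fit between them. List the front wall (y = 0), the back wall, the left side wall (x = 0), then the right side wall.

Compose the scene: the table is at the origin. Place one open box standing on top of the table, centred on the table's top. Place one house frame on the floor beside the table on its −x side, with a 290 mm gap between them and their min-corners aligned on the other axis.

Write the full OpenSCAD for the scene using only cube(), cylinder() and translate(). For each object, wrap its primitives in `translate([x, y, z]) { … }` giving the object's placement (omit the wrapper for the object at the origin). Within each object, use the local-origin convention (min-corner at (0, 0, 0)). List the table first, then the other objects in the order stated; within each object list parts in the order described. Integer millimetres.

translate([0, 0, 654]) cube([1230, 795, 49]);
translate([93, 93, 0]) cylinder(h = 654, r = 35);
translate([1137, 93, 0]) cylinder(h = 654, r = 35);
translate([93, 702, 0]) cylinder(h = 654, r = 35);
translate([1137, 702, 0]) cylinder(h = 654, r = 35);
translate([478, 156, 703]) {
  cube([274, 483, 20]);
  translate([0, 0, 20]) cube([274, 20, 277]);
  translate([0, 463, 20]) cube([274, 20, 277]);
  translate([0, 20, 20]) cube([20, 443, 277]);
  translate([254, 20, 20]) cube([20, 443, 277]);
}
translate([-6160, 0, 0]) {
  cube([5870, 124, 2290]);
  translate([0, 3096, 0]) cube([5870, 124, 2290]);
  translate([0, 124, 0]) cube([124, 2972, 2290]);
  translate([5746, 124, 0]) cube([124, 2972, 2290]);
}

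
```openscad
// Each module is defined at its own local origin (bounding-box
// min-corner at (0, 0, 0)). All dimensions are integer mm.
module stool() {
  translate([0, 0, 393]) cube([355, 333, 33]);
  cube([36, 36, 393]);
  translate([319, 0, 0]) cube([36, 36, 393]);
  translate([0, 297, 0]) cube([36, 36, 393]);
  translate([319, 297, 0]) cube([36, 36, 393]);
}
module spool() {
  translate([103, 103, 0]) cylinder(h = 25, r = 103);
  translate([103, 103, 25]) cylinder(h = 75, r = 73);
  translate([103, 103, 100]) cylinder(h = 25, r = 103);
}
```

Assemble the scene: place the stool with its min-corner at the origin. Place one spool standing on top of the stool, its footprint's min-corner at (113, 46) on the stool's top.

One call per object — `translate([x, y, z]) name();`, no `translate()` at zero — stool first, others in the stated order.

stool();
translate([113, 46, 426]) spool();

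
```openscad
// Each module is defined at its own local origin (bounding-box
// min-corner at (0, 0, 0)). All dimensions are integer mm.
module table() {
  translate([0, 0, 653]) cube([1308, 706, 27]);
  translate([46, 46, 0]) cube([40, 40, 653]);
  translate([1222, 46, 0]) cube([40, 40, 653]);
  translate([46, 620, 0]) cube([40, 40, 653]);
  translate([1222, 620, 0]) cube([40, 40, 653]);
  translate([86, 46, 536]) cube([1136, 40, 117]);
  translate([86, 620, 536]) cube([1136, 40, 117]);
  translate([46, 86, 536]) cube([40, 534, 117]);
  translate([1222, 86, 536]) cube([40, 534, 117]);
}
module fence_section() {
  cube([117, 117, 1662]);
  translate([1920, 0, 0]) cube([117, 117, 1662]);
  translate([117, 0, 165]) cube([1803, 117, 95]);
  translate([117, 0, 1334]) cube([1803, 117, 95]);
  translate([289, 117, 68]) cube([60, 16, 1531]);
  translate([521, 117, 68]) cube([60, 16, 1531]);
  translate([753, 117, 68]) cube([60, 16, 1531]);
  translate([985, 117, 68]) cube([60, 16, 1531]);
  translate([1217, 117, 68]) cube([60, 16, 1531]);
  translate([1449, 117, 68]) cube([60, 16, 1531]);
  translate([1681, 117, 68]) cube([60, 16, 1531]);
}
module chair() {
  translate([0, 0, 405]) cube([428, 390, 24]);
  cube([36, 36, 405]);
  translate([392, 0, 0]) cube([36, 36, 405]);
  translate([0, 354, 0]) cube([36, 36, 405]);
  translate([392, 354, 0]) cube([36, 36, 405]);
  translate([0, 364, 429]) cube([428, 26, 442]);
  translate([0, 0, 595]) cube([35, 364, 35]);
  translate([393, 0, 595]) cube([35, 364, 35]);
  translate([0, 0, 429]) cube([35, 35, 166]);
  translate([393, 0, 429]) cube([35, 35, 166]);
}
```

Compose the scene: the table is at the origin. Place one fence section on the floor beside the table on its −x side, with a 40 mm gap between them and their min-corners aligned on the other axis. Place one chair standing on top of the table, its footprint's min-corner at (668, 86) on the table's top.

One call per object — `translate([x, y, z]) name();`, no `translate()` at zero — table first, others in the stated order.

table();
translate([-2077, 0, 0]) fence_section();
translate([668, 86, 680]) chair();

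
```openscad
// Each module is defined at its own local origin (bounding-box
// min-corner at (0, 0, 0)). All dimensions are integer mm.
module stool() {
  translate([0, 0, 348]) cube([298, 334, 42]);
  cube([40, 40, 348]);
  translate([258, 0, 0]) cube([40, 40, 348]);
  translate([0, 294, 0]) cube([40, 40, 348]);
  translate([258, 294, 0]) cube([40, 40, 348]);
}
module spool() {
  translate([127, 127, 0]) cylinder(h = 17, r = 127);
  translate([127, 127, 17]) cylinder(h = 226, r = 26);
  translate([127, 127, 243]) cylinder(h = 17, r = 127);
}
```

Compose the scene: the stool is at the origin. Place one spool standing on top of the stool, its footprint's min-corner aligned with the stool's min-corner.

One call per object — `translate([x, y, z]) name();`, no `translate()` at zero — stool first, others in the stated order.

stool();
translate([0, 0, 390]) spool();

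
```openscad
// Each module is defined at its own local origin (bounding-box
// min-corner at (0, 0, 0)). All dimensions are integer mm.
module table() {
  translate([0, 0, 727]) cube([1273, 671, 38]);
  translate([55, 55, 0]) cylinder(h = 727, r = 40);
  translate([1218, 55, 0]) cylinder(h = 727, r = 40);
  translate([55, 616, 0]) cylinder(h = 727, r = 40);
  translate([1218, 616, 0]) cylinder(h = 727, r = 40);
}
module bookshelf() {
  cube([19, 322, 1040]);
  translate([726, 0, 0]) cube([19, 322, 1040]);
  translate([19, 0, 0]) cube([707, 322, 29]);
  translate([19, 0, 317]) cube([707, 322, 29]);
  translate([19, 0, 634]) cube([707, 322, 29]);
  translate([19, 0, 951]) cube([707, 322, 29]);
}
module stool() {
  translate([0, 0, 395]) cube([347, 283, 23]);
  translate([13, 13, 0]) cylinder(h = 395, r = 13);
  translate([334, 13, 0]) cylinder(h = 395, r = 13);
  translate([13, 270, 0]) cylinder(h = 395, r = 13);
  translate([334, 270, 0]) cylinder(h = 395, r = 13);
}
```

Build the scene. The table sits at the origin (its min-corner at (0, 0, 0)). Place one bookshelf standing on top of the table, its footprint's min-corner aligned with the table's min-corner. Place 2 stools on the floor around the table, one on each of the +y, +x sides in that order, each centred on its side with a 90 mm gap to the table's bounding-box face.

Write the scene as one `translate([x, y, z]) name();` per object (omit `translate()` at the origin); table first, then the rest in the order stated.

table();
translate([0, 0, 765]) bookshelf();
translate([463, 761, 0]) stool();
translate([1363, 194, 0]) stool();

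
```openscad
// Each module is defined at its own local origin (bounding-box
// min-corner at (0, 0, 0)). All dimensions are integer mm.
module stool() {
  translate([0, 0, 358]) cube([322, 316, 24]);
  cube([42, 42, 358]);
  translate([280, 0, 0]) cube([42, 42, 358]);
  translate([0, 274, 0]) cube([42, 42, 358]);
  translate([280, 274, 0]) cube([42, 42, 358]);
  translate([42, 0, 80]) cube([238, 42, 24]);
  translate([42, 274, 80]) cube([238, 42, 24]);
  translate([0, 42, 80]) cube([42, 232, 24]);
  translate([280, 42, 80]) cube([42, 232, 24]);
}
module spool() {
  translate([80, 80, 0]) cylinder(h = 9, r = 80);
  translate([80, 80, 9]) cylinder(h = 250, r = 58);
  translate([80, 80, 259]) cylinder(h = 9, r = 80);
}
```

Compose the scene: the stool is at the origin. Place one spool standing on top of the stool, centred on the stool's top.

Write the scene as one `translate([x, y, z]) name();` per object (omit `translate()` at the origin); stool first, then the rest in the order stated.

stool();
translate([81, 78, 382]) spool();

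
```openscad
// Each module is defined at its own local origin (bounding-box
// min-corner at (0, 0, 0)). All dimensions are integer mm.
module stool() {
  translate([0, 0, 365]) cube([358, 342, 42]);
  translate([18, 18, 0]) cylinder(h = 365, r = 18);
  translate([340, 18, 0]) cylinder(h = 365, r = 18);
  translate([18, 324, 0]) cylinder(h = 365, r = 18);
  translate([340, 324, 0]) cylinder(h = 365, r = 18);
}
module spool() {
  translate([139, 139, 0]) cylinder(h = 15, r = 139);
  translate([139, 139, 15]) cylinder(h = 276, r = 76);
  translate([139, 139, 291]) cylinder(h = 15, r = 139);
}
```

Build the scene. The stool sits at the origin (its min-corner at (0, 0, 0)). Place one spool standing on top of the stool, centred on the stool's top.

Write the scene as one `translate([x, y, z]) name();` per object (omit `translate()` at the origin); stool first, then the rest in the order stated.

stool();
translate([40, 32, 407]) spool();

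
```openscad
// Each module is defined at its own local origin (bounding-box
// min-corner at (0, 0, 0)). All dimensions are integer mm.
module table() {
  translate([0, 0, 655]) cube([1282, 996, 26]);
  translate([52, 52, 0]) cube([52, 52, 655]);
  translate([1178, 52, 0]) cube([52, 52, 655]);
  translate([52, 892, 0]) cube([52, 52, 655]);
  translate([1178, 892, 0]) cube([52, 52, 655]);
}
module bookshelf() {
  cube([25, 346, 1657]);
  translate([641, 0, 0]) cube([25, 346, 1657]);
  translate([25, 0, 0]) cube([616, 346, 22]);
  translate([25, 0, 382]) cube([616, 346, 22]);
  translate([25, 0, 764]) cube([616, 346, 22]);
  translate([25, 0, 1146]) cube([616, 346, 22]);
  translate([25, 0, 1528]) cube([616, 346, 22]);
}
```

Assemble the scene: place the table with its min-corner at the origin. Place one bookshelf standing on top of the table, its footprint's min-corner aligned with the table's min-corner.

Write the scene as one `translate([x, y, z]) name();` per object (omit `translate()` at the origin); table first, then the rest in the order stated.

table();
translate([0, 0, 681]) bookshelf();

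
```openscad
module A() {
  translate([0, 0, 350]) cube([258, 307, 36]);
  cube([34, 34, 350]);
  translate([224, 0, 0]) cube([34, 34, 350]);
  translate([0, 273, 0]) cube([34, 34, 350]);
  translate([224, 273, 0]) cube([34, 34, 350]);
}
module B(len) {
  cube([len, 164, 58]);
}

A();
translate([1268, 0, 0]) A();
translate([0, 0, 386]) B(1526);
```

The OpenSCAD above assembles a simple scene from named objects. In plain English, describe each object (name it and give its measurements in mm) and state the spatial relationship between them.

A is a four-legged stool. The seat is a 258×307×36 mm slab whose top surface is at z = 386 mm; four square legs, each 34×34 mm in cross-section, run from the floor (z = 0) to the underside of the seat, each flush with a corner of the seat.

B is a rectangular beam 1526 mm long (x), 164 mm deep (y), 58 mm thick (z).

The beam spans the tops of two stools placed 1010 mm apart, resting at z = 386 mm.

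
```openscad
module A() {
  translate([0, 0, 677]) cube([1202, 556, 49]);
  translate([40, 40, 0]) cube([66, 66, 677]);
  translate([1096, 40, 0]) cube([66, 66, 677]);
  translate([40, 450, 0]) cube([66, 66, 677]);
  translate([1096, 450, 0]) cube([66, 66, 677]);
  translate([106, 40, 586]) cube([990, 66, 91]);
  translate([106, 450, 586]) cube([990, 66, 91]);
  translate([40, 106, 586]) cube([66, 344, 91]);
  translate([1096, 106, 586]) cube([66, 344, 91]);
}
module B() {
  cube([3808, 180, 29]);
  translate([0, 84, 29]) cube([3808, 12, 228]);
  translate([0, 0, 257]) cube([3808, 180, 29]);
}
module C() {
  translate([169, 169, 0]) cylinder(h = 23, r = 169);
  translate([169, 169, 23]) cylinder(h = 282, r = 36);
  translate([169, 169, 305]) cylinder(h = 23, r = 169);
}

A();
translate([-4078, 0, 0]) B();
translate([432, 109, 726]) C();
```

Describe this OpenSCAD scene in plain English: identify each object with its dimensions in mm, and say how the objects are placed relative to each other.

A is a rectangular dining table. The top is 1202×556×49 mm with its upper surface at z = 726 mm. It stands on four 66×66 mm square legs, each inset 40 mm from the nearest pair of top edges, running from the floor to the underside of the top. Four apron rails, 66 mm thick and 91 mm tall, run between adjacent legs with their top edges flush with the underside of the top and their outer faces flush with the legs' outer faces.

B is an I-beam lying along x, 3808 mm long. Overall section height 286 mm. Two flanges 180 mm wide (y) and 29 mm thick, one on the floor and one at the top; a web 12 mm thick runs between them, centred on the flange width.

C is a spool: two coaxial disc flanges of radius 169 mm and thickness 23 mm, joined by a core cylinder of radius 36 mm and height 282 mm. The lower flange rests on z = 0 and the three cylinders share a vertical axis.

The I-beam is on the floor beside the table on its −x side. The spool is on top of the table, centred.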